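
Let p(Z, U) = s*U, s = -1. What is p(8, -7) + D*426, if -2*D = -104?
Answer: 22159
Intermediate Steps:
p(Z, U) = -U
D = 52 (D = -1/2*(-104) = 52)
p(8, -7) + D*426 = -1*(-7) + 52*426 = 7 + 22152 = 22159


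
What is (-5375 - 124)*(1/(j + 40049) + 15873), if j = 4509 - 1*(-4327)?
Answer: -1422319293798/16295 ≈ -8.7286e+7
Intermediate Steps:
j = 8836 (j = 4509 + 4327 = 8836)
(-5375 - 124)*(1/(j + 40049) + 15873) = (-5375 - 124)*(1/(8836 + 40049) + 15873) = -5499*(1/48885 + 15873) = -5499*775951606/48885 = -1422319293798/16295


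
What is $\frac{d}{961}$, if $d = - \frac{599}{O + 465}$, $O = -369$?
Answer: $- \frac{599}{92256} \approx -0.0064928$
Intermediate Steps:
$d = - \frac{599}{96}$ ($d = - \frac{599}{-369 + 465} = - \frac{599}{96} \approx -6.2396$)
$\frac{d}{961} = - \frac{599}{96 \cdot 961} = \left(- \frac{599}{96}\right) \frac{1}{961} = - \frac{599}{92256}$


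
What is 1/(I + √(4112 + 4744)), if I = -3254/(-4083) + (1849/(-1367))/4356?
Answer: -52323639785819336484/581614875026126660486495 + 394076259339277214304*√246/581614875026126660486495 ≈ 0.010537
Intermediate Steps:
I = 6456296047/8104281372 (I = -3254*(-1/4083) + (1849*(-1/1367))*(1/4356) = 3254/4083 - 1849/1367*1/4356 = 3254/4083 - 1849/5954652 = 6456296047/8104281372 ≈ 0.79665)
1/(I + √(4112 + 4744)) = 1/(6456296047/8104281372 + √(4112 + 4744)) = 1/(6456296047/8104281372 + √8856) = 1/(6456296047/8104281372 + 6*√246)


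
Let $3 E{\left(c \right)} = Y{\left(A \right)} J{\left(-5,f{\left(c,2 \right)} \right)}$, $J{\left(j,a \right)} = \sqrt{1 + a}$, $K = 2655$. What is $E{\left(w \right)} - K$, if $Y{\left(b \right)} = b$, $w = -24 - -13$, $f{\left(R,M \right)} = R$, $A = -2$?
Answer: $-2655 - \frac{2 i \sqrt{10}}{3} \approx -2655.0 - 2.1082 i$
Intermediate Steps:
$w = -11$ ($w = -24 + 13 = -11$)
$E{\left(c \right)} = - \frac{2 \sqrt{1 + c}}{3}$ ($E{\left(c \right)} = \frac{\left(-2\right) \sqrt{1 + c}}{3} = - \frac{2 \sqrt{1 + c}}{3}$)
$E{\left(w \right)} - K = - \frac{2 \sqrt{1 - 11}}{3} - 2655 = - \frac{2 \sqrt{-10}}{3} - 2655 = - \frac{2 i \sqrt{10}}{3} - 2655 = -2655 - \frac{2 i \sqrt{10}}{3}$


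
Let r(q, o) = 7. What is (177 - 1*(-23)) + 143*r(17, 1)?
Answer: 1201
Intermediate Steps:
(177 - 1*(-23)) + 143*r(17, 1) = (177 - 1*(-23)) + 143*7 = (177 + 23) + 1001 = 200 + 1001 = 1201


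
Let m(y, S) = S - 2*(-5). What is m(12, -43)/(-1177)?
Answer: 3/107 ≈ 0.028037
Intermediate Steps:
m(y, S) = 10 + S (m(y, S) = S + 10 = 10 + S)
m(12, -43)/(-1177) = (10 - 43)/(-1177) = -33*(-1/1177) = 3/107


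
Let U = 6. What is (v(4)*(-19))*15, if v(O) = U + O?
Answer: -2850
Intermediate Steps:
v(O) = 6 + O
(v(4)*(-19))*15 = ((6 + 4)*(-19))*15 = (10*(-19))*15 = -190*15 = -2850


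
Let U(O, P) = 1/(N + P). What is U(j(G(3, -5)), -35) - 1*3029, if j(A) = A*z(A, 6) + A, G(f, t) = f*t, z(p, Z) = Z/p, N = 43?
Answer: -24231/8 ≈ -3028.9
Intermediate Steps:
j(A) = 6 + A (j(A) = A*(6/A) + A = 6 + A)
U(O, P) = 1/(43 + P)
U(j(G(3, -5)), -35) - 1*3029 = 1/(43 - 35) - 1*3029 = 1/8 - 3029 = -24231/8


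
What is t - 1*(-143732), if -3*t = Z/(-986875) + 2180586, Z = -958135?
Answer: -345286042877/592125 ≈ -5.8313e+5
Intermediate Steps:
t = -430393353377/592125 (t = -(-958135/(-986875) + 2180586)/3 = -(-958135*(-1/986875) + 2180586)/3 = -(191627/197375 + 2180586)/3 = -⅓*430393353377/197375 = -430393353377/592125 ≈ -7.2686e+5)
t - 1*(-143732) = -430393353377/592125 - 1*(-143732) = -430393353377/592125 + 143732 = -345286042877/592125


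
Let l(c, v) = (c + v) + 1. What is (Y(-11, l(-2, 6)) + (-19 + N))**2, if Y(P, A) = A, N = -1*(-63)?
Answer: 2401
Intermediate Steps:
N = 63
l(c, v) = 1 + c + v
(Y(-11, l(-2, 6)) + (-19 + N))**2 = ((1 - 2 + 6) + (-19 + 63))**2 = (5 + 44)**2 = 49**2 = 2401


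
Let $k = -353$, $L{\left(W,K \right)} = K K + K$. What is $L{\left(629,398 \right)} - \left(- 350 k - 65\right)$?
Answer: $35317$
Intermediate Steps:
$L{\left(W,K \right)} = K + K^{2}$ ($L{\left(W,K \right)} = K^{2} + K = K + K^{2}$)
$L{\left(629,398 \right)} - \left(- 350 k - 65\right) = 398 \left(1 + 398\right) - \left(\left(-350\right) \left(-353\right) - 65\right) = 398 \cdot 399 - \left(123550 - 65\right) = 158802 - 123485 = 35317$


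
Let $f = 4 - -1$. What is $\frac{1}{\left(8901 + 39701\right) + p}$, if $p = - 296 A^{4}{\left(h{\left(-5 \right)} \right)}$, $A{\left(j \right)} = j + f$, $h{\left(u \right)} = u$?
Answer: $\frac{1}{48602} \approx 2.0575 \cdot 10^{-5}$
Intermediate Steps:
$f = 5$ ($f = 4 + 1 = 5$)
$A{\left(j \right)} = 5 + j$ ($A{\left(j \right)} = j + 5 = 5 + j$)
$p = 0$ ($p = - 296 \left(5 - 5\right)^{4} = - 296 \cdot 0^{4} = \left(-296\right) 0 = 0$)
$\frac{1}{\left(8901 + 39701\right) + p} = \frac{1}{\left(8901 + 39701\right) + 0} = \frac{1}{48602 + 0} = \frac{1}{48602}$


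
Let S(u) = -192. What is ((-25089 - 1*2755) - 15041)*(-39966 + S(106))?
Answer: 1722175830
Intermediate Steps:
((-25089 - 1*2755) - 15041)*(-39966 + S(106)) = ((-25089 - 1*2755) - 15041)*(-39966 - 192) = ((-25089 - 2755) - 15041)*(-40158) = (-27844 - 15041)*(-40158) = -42885*(-40158) = 1722175830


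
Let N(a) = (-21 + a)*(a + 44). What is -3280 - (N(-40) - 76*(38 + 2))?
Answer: 4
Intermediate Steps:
N(a) = (-21 + a)*(44 + a)
-3280 - (N(-40) - 76*(38 + 2)) = -3280 - ((-924 + (-40)² + 23*(-40)) - 76*(38 + 2)) = -3280 - ((-924 + 1600 - 920) - 76*40) = -3280 - (-244 - 3040) = -3280 - 1*(-3284) = -3280 + 3284 = 4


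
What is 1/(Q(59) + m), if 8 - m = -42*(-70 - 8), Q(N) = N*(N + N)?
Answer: 1/3694 ≈ 0.00027071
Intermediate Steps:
Q(N) = 2*N² (Q(N) = N*(2*N) = 2*N²)
m = -3268 (m = 8 - (-42)*(-70 - 8) = 8 - (-42)*(-78) = 8 - 1*3276 = 8 - 3276 = -3268)
1/(Q(59) + m) = 1/(2*59² - 3268) = 1/(2*3481 - 3268) = 1/(6962 - 3268) = 1/3694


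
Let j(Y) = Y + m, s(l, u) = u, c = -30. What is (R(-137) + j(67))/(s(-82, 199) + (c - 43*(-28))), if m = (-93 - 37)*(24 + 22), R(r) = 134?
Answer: -5779/1373 ≈ -4.2090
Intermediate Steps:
m = -5980 (m = -130*46 = -5980)
j(Y) = -5980 + Y (j(Y) = Y - 5980 = -5980 + Y)
(R(-137) + j(67))/(s(-82, 199) + (c - 43*(-28))) = (134 + (-5980 + 67))/(199 + (-30 - 43*(-28))) = (134 - 5913)/(199 + (-30 + 1204)) = -5779/(199 + 1174) = -5779/1373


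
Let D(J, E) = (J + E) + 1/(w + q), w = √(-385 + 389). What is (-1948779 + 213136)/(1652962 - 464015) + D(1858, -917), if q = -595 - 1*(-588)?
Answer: 5584128473/5944735 ≈ 939.34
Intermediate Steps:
w = 2 (w = √4 = 2)
q = -7 (q = -595 + 588 = -7)
D(J, E) = -⅕ + E + J (D(J, E) = (J + E) + 1/(2 - 7) = (E + J) + 1/(-5) = (E + J) - ⅕ = -⅕ + E + J)
(-1948779 + 213136)/(1652962 - 464015) + D(1858, -917) = (-1948779 + 213136)/(1652962 - 464015) + (-⅕ - 917 + 1858) = -1735643/1188947 + 4704/5 = 5584128473/5944735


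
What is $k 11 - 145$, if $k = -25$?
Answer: $-420$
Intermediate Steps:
$k 11 - 145 = \left(-25\right) 11 - 145 = -275 - 145 = -420$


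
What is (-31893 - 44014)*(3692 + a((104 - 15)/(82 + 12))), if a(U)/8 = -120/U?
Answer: -18092281636/89 ≈ -2.0328e+8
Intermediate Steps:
a(U) = -960/U (a(U) = 8*(-120/U) = -960/U)
(-31893 - 44014)*(3692 + a((104 - 15)/(82 + 12))) = (-31893 - 44014)*(3692 - 960*(82 + 12)/(104 - 15)) = -75907*(3692 - 960/(89/94)) = -75907*(3692 - 960/(89*(1/94))) = -75907*(3692 - 960/89/94) = -75907*(3692 - 960*94/89) = -75907*(3692 - 90240/89) = -75907*238348/89 = -18092281636/89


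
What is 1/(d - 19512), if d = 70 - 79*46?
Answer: -1/23076 ≈ -4.3335e-5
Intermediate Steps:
d = -3564 (d = 70 - 3634 = -3564)
1/(d - 19512) = 1/(-3564 - 19512) = 1/(-23076) = -1/23076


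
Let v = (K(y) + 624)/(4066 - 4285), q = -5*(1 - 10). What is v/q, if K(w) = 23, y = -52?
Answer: -647/9855 ≈ -0.065652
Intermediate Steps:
q = 45 (q = -5*(-9) = 45)
v = -647/219 (v = (23 + 624)/(4066 - 4285) = 647/(-219) = 647*(-1/219) = -647/219 ≈ -2.9543)
v/q = -647/219/45 = -647/219*1/45 = -647/9855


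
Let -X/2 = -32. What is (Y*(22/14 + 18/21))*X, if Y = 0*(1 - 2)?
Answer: 0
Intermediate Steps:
Y = 0 (Y = 0*(-1) = 0)
X = 64 (X = -2*(-32) = 64)
(Y*(22/14 + 18/21))*X = (0*(22/14 + 18/21))*64 = (0*(22*(1/14) + 18*(1/21)))*64 = (0*(11/7 + 6/7))*64 = (0*(17/7))*64 = 0*64 = 0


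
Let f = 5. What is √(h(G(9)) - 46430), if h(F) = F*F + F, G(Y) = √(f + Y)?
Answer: √(-46416 + √14) ≈ 215.44*I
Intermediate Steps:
G(Y) = √(5 + Y)
h(F) = F + F² (h(F) = F² + F = F + F²)
√(h(G(9)) - 46430) = √(√(5 + 9)*(1 + √(5 + 9)) - 46430) = √(√14*(1 + √14) - 46430) = √(-46430 + √14*(1 + √14))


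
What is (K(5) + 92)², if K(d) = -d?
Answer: 7569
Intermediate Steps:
(K(5) + 92)² = (-1*5 + 92)² = (-5 + 92)² = 87² = 7569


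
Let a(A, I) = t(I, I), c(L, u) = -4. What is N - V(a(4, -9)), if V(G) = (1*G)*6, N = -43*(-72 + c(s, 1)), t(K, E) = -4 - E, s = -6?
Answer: 3238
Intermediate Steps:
a(A, I) = -4 - I
N = 3268 (N = -43*(-72 - 4) = -43*(-76) = 3268)
V(G) = 6*G (V(G) = G*6 = 6*G)
N - V(a(4, -9)) = 3268 - 6*(-4 - 1*(-9)) = 3268 - 6*(-4 + 9) = 3268 - 6*5 = 3268 - 1*30 = 3268 - 30 = 3238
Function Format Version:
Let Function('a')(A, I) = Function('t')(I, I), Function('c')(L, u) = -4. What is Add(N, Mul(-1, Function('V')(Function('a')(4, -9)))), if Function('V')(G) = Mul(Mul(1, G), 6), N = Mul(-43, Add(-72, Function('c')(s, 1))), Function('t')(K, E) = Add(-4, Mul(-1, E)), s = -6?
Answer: 3238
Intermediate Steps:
Function('a')(A, I) = Add(-4, Mul(-1, I))
N = 3268 (N = Mul(-43, Add(-72, -4)) = Mul(-43, -76) = 3268)
Function('V')(G) = Mul(6, G) (Function('V')(G) = Mul(G, 6) = Mul(6, G))
Add(N, Mul(-1, Function('V')(Function('a')(4, -9)))) = Add(3268, Mul(-1, Mul(6, Add(-4, Mul(-1, -9))))) = Add(3268, Mul(-1, Mul(6, Add(-4, 9)))) = Add(3268, Mul(-1, Mul(6, 5))) = Add(3268, Mul(-1, 30)) = Add(3268, -30) = 3238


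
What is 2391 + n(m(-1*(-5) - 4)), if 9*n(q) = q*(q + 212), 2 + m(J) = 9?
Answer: 7684/3 ≈ 2561.3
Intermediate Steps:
m(J) = 7 (m(J) = -2 + 9 = 7)
n(q) = q*(212 + q)/9 (n(q) = (q*(q + 212))/9 = (q*(212 + q))/9 = q*(212 + q)/9)
2391 + n(m(-1*(-5) - 4)) = 2391 + (1/9)*7*(212 + 7) = 2391 + (1/9)*7*219 = 2391 + 511/3 = 7684/3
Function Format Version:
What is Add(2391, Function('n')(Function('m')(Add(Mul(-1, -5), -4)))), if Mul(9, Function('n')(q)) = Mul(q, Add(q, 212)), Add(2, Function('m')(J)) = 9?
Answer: Rational(7684, 3) ≈ 2561.3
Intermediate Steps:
Function('m')(J) = 7 (Function('m')(J) = Add(-2, 9) = 7)
Function('n')(q) = Mul(Rational(1, 9), q, Add(212, q)) (Function('n')(q) = Mul(Rational(1, 9), Mul(q, Add(q, 212))) = Mul(Rational(1, 9), Mul(q, Add(212, q))) = Mul(Rational(1, 9), q, Add(212, q)))
Add(2391, Function('n')(Function('m')(Add(Mul(-1, -5), -4)))) = Add(2391, Mul(Rational(1, 9), 7, Add(212, 7))) = Add(2391, Mul(Rational(1, 9), 7, 219)) = Add(2391, Rational(511, 3)) = Rational(7684, 3)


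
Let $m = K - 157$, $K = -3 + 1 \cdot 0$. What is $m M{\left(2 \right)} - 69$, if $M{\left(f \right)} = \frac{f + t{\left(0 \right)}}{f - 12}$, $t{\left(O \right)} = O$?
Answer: $-37$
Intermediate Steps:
$K = -3$ ($K = -3 + 0 = -3$)
$m = -160$ ($m = -3 - 157 = -160$)
$M{\left(f \right)} = \frac{f}{-12 + f}$ ($M{\left(f \right)} = \frac{f + 0}{f - 12} = \frac{f}{-12 + f}$)
$m M{\left(2 \right)} - 69 = - 160 \frac{2}{-12 + 2} - 69 = - 160 \frac{2}{-10} - 69 = - 160 \cdot 2 \left(- \frac{1}{10}\right) - 69 = \left(-160\right) \left(- \frac{1}{5}\right) - 69 = 32 - 69 = -37$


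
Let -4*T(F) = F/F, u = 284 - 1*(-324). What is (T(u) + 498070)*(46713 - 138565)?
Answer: -45748702677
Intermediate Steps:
u = 608 (u = 284 + 324 = 608)
T(F) = -¼ (T(F) = -F/(4*F) = -¼*1 = -¼)
(T(u) + 498070)*(46713 - 138565) = (-¼ + 498070)*(46713 - 138565) = (1992279/4)*(-91852) = -45748702677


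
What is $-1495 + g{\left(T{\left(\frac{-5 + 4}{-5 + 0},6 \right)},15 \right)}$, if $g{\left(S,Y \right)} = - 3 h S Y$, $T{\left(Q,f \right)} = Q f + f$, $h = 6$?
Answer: $-3439$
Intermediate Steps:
$T{\left(Q,f \right)} = f + Q f$
$g{\left(S,Y \right)} = - 18 S Y$ ($g{\left(S,Y \right)} = \left(-3\right) 6 S Y = - 18 S Y$)
$-1495 + g{\left(T{\left(\frac{-5 + 4}{-5 + 0},6 \right)},15 \right)} = -1495 - 18 \cdot 6 \left(1 + \frac{-5 + 4}{-5 + 0}\right) 15 = -1495 - 18 \cdot 6 \left(1 - \frac{1}{-5}\right) 15 = -1495 - 18 \cdot 6 \left(1 - - \frac{1}{5}\right) 15 = -1495 - 18 \cdot 6 \left(1 + \frac{1}{5}\right) 15 = -1495 - 18 \cdot 6 \cdot \frac{6}{5} \cdot 15 = -1495 - \frac{648}{5} \cdot 15 = -1495 - 1944 = -3439$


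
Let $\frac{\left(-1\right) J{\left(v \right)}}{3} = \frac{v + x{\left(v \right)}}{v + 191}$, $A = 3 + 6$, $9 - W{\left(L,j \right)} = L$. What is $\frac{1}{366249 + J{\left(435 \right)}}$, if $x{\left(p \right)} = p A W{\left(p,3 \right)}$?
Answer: $\frac{626}{234273939} \approx 2.6721 \cdot 10^{-6}$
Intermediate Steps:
$W{\left(L,j \right)} = 9 - L$
$A = 9$
$x{\left(p \right)} = 9 p \left(9 - p\right)$ ($x{\left(p \right)} = p 9 \left(9 - p\right) = 9 p \left(9 - p\right)$)
$J{\left(v \right)} = - \frac{3 \left(v + 9 v \left(9 - v\right)\right)}{191 + v}$ ($J{\left(v \right)} = - 3 \frac{v + 9 v \left(9 - v\right)}{v + 191} = - 3 \frac{v + 9 v \left(9 - v\right)}{191 + v} = - \frac{3 \left(v + 9 v \left(9 - v\right)\right)}{191 + v}$)
$\frac{1}{366249 + J{\left(435 \right)}} = \frac{1}{366249 + 3 \cdot 435 \frac{1}{191 + 435} \left(-82 + 9 \cdot 435\right)} = \frac{1}{366249 + 3 \cdot 435 \cdot \frac{1}{626} \left(-82 + 3915\right)} = \frac{1}{366249 + 3 \cdot 435 \cdot \frac{1}{626} \cdot 3833} = \frac{1}{366249 + \frac{5002065}{626}} = \frac{1}{\frac{234273939}{626}} = \frac{626}{234273939}$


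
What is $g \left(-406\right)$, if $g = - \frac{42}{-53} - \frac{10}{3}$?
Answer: $\frac{164024}{159} \approx 1031.6$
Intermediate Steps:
$g = - \frac{404}{159}$ ($g = \left(-42\right) \left(- \frac{1}{53}\right) - \frac{10}{3} = \frac{42}{53} - \frac{10}{3} = - \frac{404}{159} \approx -2.5409$)
$g \left(-406\right) = \left(- \frac{404}{159}\right) \left(-406\right) = \frac{164024}{159}$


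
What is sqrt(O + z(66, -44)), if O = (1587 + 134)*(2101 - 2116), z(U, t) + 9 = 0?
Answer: 4*I*sqrt(1614) ≈ 160.7*I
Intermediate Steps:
z(U, t) = -9 (z(U, t) = -9 + 0 = -9)
O = -25815 (O = 1721*(-15) = -25815)
sqrt(O + z(66, -44)) = sqrt(-25815 - 9) = sqrt(-25824) = 4*I*sqrt(1614)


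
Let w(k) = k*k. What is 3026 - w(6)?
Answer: 2990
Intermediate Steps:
w(k) = k²
3026 - w(6) = 3026 - 1*6² = 3026 - 1*36 = 3026 - 36 = 2990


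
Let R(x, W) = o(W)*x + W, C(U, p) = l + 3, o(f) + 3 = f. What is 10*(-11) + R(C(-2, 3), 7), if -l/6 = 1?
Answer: -115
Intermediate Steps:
l = -6 (l = -6*1 = -6)
o(f) = -3 + f
C(U, p) = -3 (C(U, p) = -6 + 3 = -3)
R(x, W) = W + x*(-3 + W) (R(x, W) = (-3 + W)*x + W = x*(-3 + W) + W = W + x*(-3 + W))
10*(-11) + R(C(-2, 3), 7) = 10*(-11) + (7 - 3*(-3 + 7)) = -110 + (7 - 3*4) = -110 + (7 - 12) = -110 - 5 = -115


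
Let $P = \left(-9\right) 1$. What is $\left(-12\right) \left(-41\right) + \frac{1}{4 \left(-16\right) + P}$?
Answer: $\frac{35915}{73} \approx 491.99$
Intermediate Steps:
$P = -9$
$\left(-12\right) \left(-41\right) + \frac{1}{4 \left(-16\right) + P} = \left(-12\right) \left(-41\right) + \frac{1}{4 \left(-16\right) - 9} = 492 + \frac{1}{-64 - 9} = 492 + \frac{1}{-73} = 492 - \frac{1}{73} = \frac{35915}{73}$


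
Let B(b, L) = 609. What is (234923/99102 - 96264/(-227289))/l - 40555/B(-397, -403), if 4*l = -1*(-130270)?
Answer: -31481636248001200/472749135126793 ≈ -66.593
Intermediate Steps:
l = 65135/2 (l = (-1*(-130270))/4 = (¼)*130270 = 65135/2 ≈ 32568.)
(234923/99102 - 96264/(-227289))/l - 40555/B(-397, -403) = (234923/99102 - 96264/(-227289))/(65135/2) - 40555/609 = (234923*(1/99102) - 96264*(-1/227289))*(2/65135) - 40555*1/609 = (234923/99102 + 32088/75763)*(2/65135) - 40555/609 = (20978456225/7508264826)*(2/65135) - 40555/609 = 4195691245/48905082944151 - 40555/609 = -31481636248001200/472749135126793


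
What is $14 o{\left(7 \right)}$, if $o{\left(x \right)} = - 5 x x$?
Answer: $-3430$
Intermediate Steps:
$o{\left(x \right)} = - 5 x^{2}$
$14 o{\left(7 \right)} = 14 \left(- 5 \cdot 7^{2}\right) = 14 \left(\left(-5\right) 49\right) = 14 \left(-245\right) = -3430$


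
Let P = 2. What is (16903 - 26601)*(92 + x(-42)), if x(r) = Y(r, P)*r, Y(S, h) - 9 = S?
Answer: -14333644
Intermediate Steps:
Y(S, h) = 9 + S
x(r) = r*(9 + r) (x(r) = (9 + r)*r = r*(9 + r))
(16903 - 26601)*(92 + x(-42)) = (16903 - 26601)*(92 - 42*(9 - 42)) = -9698*(92 - 42*(-33)) = -9698*(92 + 1386) = -9698*1478 = -14333644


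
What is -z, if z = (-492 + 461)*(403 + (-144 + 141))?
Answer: 12400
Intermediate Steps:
z = -12400 (z = -31*(403 - 3) = -31*400 = -12400)
-z = -1*(-12400) = 12400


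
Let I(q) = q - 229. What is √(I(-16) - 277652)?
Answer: I*√277897 ≈ 527.16*I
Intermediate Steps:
I(q) = -229 + q
√(I(-16) - 277652) = √((-229 - 16) - 277652) = √(-245 - 277652) = √(-277897) = I*√277897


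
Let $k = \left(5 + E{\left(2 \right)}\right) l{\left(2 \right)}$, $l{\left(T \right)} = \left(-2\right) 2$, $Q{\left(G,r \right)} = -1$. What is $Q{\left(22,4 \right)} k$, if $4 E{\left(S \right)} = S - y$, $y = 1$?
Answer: $21$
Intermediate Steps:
$E{\left(S \right)} = - \frac{1}{4} + \frac{S}{4}$ ($E{\left(S \right)} = \frac{S - 1}{4} = \frac{-1 + S}{4} = - \frac{1}{4} + \frac{S}{4}$)
$l{\left(T \right)} = -4$
$k = -21$ ($k = \left(5 + \left(- \frac{1}{4} + \frac{1}{4} \cdot 2\right)\right) \left(-4\right) = \left(5 + \left(- \frac{1}{4} + \frac{1}{2}\right)\right) \left(-4\right) = \left(5 + \frac{1}{4}\right) \left(-4\right) = \frac{21}{4} \left(-4\right) = -21$)
$Q{\left(22,4 \right)} k = \left(-1\right) \left(-21\right) = 21$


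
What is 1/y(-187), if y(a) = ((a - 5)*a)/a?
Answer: -1/192 ≈ -0.0052083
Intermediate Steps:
y(a) = -5 + a (y(a) = ((-5 + a)*a)/a = (a*(-5 + a))/a = -5 + a)
1/y(-187) = 1/(-5 - 187) = 1/(-192) = -1/192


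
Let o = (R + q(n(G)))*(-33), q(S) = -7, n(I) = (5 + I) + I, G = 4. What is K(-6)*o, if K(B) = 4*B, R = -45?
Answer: -41184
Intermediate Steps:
n(I) = 5 + 2*I
o = 1716 (o = (-45 - 7)*(-33) = -52*(-33) = 1716)
K(-6)*o = (4*(-6))*1716 = -24*1716 = -41184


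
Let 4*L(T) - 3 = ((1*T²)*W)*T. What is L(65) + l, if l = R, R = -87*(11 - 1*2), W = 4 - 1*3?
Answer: 67874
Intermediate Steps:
W = 1 (W = 4 - 3 = 1)
L(T) = ¾ + T³/4 (L(T) = ¾ + (((1*T²)*1)*T)/4 = ¾ + ((T²*1)*T)/4 = ¾ + (T²*T)/4 = ¾ + T³/4)
R = -783 (R = -87*(11 - 2) = -87*9 = -783)
l = -783
L(65) + l = (¾ + (¼)*65³) - 783 = (¾ + (¼)*274625) - 783 = (¾ + 274625/4) - 783 = 68657 - 783 = 67874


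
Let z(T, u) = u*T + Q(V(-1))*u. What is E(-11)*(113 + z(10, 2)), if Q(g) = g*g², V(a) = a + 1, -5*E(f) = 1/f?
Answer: 133/55 ≈ 2.4182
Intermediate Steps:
E(f) = -1/(5*f)
V(a) = 1 + a
Q(g) = g³
z(T, u) = T*u (z(T, u) = u*T + (1 - 1)³*u = T*u + 0³*u = T*u + 0*u = T*u + 0 = T*u)
E(-11)*(113 + z(10, 2)) = (-⅕/(-11))*(113 + 10*2) = (-⅕*(-1/11))*(113 + 20) = (1/55)*133 = 133/55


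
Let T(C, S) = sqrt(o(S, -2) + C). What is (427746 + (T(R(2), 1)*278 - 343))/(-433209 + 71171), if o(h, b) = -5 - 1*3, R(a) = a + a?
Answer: -427403/362038 - 278*I/181019 ≈ -1.1805 - 0.0015358*I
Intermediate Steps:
R(a) = 2*a
o(h, b) = -8 (o(h, b) = -5 - 3 = -8)
T(C, S) = sqrt(-8 + C)
(427746 + (T(R(2), 1)*278 - 343))/(-433209 + 71171) = (427746 + (sqrt(-8 + 2*2)*278 - 343))/(-433209 + 71171) = (427746 + (sqrt(-8 + 4)*278 - 343))/(-362038) = (427746 + (sqrt(-4)*278 - 343))*(-1/362038) = (427746 + ((2*I)*278 - 343))*(-1/362038) = (427746 + (556*I - 343))*(-1/362038) = (427746 + (-343 + 556*I))*(-1/362038) = (427403 + 556*I)*(-1/362038) = -427403/362038 - 278*I/181019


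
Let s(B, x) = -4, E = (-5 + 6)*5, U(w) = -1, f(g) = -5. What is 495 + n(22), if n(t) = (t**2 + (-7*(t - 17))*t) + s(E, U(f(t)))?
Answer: 205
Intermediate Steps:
E = 5 (E = 1*5 = 5)
n(t) = -4 + t**2 + t*(119 - 7*t) (n(t) = (t**2 + (-7*(t - 17))*t) - 4 = (t**2 + (-7*(-17 + t))*t) - 4 = (t**2 + (119 - 7*t)*t) - 4 = (t**2 + t*(119 - 7*t)) - 4 = -4 + t**2 + t*(119 - 7*t))
495 + n(22) = 495 + (-4 - 6*22**2 + 119*22) = 495 + (-4 - 6*484 + 2618) = 495 + (-4 - 2904 + 2618) = 495 - 290 = 205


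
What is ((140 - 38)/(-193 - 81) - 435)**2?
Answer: 3557645316/18769 ≈ 1.8955e+5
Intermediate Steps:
((140 - 38)/(-193 - 81) - 435)**2 = (102/(-274) - 435)**2 = (102*(-1/274) - 435)**2 = (-51/137 - 435)**2 = (-59646/137)**2 = 3557645316/18769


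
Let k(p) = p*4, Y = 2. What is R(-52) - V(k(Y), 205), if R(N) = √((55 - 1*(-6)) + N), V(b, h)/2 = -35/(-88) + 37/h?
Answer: 16629/9020 ≈ 1.8436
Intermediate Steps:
k(p) = 4*p
V(b, h) = 35/44 + 74/h (V(b, h) = 2*(-35/(-88) + 37/h) = 2*(-35*(-1/88) + 37/h) = 2*(35/88 + 37/h) = 35/44 + 74/h)
R(N) = √(61 + N) (R(N) = √((55 + 6) + N) = √(61 + N))
R(-52) - V(k(Y), 205) = √(61 - 52) - (35/44 + 74/205) = √9 - (35/44 + 74*(1/205)) = 3 - (35/44 + 74/205) = 3 - 1*10431/9020 = 3 - 10431/9020 = 16629/9020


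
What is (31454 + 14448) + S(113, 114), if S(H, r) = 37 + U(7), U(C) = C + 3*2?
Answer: 45952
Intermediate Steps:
U(C) = 6 + C (U(C) = C + 6 = 6 + C)
S(H, r) = 50 (S(H, r) = 37 + (6 + 7) = 37 + 13 = 50)
(31454 + 14448) + S(113, 114) = (31454 + 14448) + 50 = 45902 + 50 = 45952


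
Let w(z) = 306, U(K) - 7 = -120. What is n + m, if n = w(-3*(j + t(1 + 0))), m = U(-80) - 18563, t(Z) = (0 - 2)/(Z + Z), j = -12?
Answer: -18370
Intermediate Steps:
U(K) = -113 (U(K) = 7 - 120 = -113)
t(Z) = -1/Z (t(Z) = -2*1/(2*Z) = -1/Z)
m = -18676 (m = -113 - 18563 = -18676)
n = 306
n + m = 306 - 18676 = -18370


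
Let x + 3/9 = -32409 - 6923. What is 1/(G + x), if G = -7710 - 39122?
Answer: -3/258493 ≈ -1.1606e-5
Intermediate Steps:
G = -46832
x = -117997/3 (x = -1/3 + (-32409 - 6923) = -1/3 - 39332 = -117997/3 ≈ -39332.)
1/(G + x) = 1/(-46832 - 117997/3) = 1/(-258493/3) = -3/258493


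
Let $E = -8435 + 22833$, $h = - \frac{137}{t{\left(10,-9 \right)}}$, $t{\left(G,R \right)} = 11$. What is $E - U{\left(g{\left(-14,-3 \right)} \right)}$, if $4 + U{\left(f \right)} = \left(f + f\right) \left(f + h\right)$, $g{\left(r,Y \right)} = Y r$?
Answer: $\frac{131122}{11} \approx 11920.0$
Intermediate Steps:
$h = - \frac{137}{11} \approx -12.455$
$U{\left(f \right)} = -4 + 2 f \left(- \frac{137}{11} + f\right)$ ($U{\left(f \right)} = -4 + \left(f + f\right) \left(f - \frac{137}{11}\right) = -4 + 2 f \left(- \frac{137}{11} + f\right)$)
$E = 14398$
$E - U{\left(g{\left(-14,-3 \right)} \right)} = 14398 - \left(-4 + 2 \left(\left(-3\right) \left(-14\right)\right)^{2} - \frac{274 \left(\left(-3\right) \left(-14\right)\right)}{11}\right) = 14398 - \left(-4 + 2 \cdot 42^{2} - \frac{11508}{11}\right) = 14398 - \left(-4 + 2 \cdot 1764 - \frac{11508}{11}\right) = 14398 - \left(-4 + 3528 - \frac{11508}{11}\right) = 14398 - \frac{27256}{11} = \frac{131122}{11}$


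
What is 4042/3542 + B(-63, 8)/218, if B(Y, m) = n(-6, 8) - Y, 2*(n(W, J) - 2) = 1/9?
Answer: 10004245/6949404 ≈ 1.4396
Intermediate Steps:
n(W, J) = 37/18 (n(W, J) = 2 + (1/2)/9 = 2 + (1/2)*(1/9) = 2 + 1/18 = 37/18)
B(Y, m) = 37/18 - Y
4042/3542 + B(-63, 8)/218 = 4042/3542 + (37/18 - 1*(-63))/218 = 4042*(1/3542) + (37/18 + 63)*(1/218) = 2021/1771 + (1171/18)*(1/218) = 2021/1771 + 1171/3924 = 10004245/6949404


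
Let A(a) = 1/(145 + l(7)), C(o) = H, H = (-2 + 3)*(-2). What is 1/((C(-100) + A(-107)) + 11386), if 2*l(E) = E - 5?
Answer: 146/1662065 ≈ 8.7843e-5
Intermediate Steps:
l(E) = -5/2 + E/2 (l(E) = (E - 5)/2 = (-5 + E)/2 = -5/2 + E/2)
H = -2 (H = 1*(-2) = -2)
C(o) = -2
A(a) = 1/146 (A(a) = 1/(145 + (-5/2 + (½)*7)) = 1/(145 + (-5/2 + 7/2)) = 1/(145 + 1) = 1/146)
1/((C(-100) + A(-107)) + 11386) = 1/((-2 + 1/146) + 11386) = 1/(-291/146 + 11386) = 1/(1662065/146) = 146/1662065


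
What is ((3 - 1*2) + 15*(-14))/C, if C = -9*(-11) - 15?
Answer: -209/84 ≈ -2.4881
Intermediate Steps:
C = 84 (C = 99 - 15 = 84)
((3 - 1*2) + 15*(-14))/C = ((3 - 1*2) + 15*(-14))/84 = ((3 - 2) - 210)*(1/84) = (1 - 210)*(1/84) = -209*1/84 = -209/84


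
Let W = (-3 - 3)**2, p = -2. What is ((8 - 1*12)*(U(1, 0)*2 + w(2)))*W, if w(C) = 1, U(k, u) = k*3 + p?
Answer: -432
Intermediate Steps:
U(k, u) = -2 + 3*k (U(k, u) = k*3 - 2 = 3*k - 2 = -2 + 3*k)
W = 36 (W = (-6)**2 = 36)
((8 - 1*12)*(U(1, 0)*2 + w(2)))*W = ((8 - 1*12)*((-2 + 3*1)*2 + 1))*36 = ((8 - 12)*((-2 + 3)*2 + 1))*36 = -4*(1*2 + 1)*36 = -4*(2 + 1)*36 = -4*3*36 = -12*36 = -432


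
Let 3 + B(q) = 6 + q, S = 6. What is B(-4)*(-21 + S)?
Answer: 15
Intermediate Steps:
B(q) = 3 + q (B(q) = -3 + (6 + q) = 3 + q)
B(-4)*(-21 + S) = (3 - 4)*(-21 + 6) = -1*(-15) = 15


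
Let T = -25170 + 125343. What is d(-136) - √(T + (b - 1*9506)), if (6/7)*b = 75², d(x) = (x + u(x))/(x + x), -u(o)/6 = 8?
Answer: 23/34 - √388918/2 ≈ -311.14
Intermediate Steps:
u(o) = -48 (u(o) = -6*8 = -48)
T = 100173
d(x) = (-48 + x)/(2*x) (d(x) = (x - 48)/(x + x) = (-48 + x)/((2*x)) = (-48 + x)*(1/(2*x)) = (-48 + x)/(2*x))
b = 13125/2 (b = (7/6)*75² = (7/6)*5625 = 13125/2 ≈ 6562.5)
d(-136) - √(T + (b - 1*9506)) = (½)*(-48 - 136)/(-136) - √(100173 + (13125/2 - 1*9506)) = (½)*(-1/136)*(-184) - √(100173 + (13125/2 - 9506)) = 23/34 - √(100173 - 5887/2) = 23/34 - √(194459/2) = 23/34 - √388918/2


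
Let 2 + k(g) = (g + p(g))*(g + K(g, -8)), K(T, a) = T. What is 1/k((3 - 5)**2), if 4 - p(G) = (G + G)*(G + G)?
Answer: -1/450 ≈ -0.0022222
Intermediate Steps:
p(G) = 4 - 4*G**2 (p(G) = 4 - (G + G)*(G + G) = 4 - 2*G*2*G = 4 - 4*G**2)
k(g) = -2 + 2*g*(4 + g - 4*g**2) (k(g) = -2 + (g + (4 - 4*g**2))*(g + g) = -2 + (4 + g - 4*g**2)*(2*g) = -2 + 2*g*(4 + g - 4*g**2))
1/k((3 - 5)**2) = 1/(-2 + 2*((3 - 5)**2)**2 - 8*(3 - 5)**2*(-1 + ((3 - 5)**2)**2)) = 1/(-2 + 2*((-2)**2)**2 - 8*(-2)**2*(-1 + ((-2)**2)**2)) = 1/(-2 + 2*4**2 - 8*4*(-1 + 4**2)) = 1/(-2 + 2*16 - 8*4*(-1 + 16)) = 1/(-2 + 32 - 8*4*15) = 1/(-2 + 32 - 480) = 1/(-450) = -1/450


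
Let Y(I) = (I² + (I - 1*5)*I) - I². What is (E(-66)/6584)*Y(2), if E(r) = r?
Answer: 99/1646 ≈ 0.060146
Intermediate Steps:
Y(I) = I*(-5 + I) (Y(I) = (I² + (I - 5)*I) - I² = (I² + (-5 + I)*I) - I² = (I² + I*(-5 + I)) - I² = I*(-5 + I))
(E(-66)/6584)*Y(2) = (-66/6584)*(2*(-5 + 2)) = (-66*1/6584)*(2*(-3)) = -33/3292*(-6) = 99/1646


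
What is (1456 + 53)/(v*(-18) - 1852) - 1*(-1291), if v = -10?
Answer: 2157043/1672 ≈ 1290.1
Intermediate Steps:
(1456 + 53)/(v*(-18) - 1852) - 1*(-1291) = (1456 + 53)/(-10*(-18) - 1852) - 1*(-1291) = 1509/(180 - 1852) + 1291 = 1509/(-1672) + 1291 = 1509*(-1/1672) + 1291 = -1509/1672 + 1291 = 2157043/1672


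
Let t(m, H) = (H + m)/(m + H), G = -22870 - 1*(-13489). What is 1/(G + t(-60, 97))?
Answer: -1/9380 ≈ -0.00010661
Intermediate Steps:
G = -9381 (G = -22870 + 13489 = -9381)
t(m, H) = 1 (t(m, H) = (H + m)/(H + m) = 1)
1/(G + t(-60, 97)) = 1/(-9381 + 1) = 1/(-9380) = -1/9380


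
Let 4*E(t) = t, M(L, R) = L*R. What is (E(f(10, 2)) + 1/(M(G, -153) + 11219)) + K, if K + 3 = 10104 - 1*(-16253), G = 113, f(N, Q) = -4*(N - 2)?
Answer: 159920219/6070 ≈ 26346.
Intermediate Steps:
f(N, Q) = 8 - 4*N (f(N, Q) = -4*(-2 + N) = 8 - 4*N)
E(t) = t/4
K = 26354 (K = -3 + (10104 - 1*(-16253)) = -3 + (10104 + 16253) = -3 + 26357 = 26354)
(E(f(10, 2)) + 1/(M(G, -153) + 11219)) + K = ((8 - 4*10)/4 + 1/(113*(-153) + 11219)) + 26354 = ((8 - 40)/4 + 1/(-17289 + 11219)) + 26354 = ((¼)*(-32) + 1/(-6070)) + 26354 = (-8 - 1/6070) + 26354 = -48561/6070 + 26354 = 159920219/6070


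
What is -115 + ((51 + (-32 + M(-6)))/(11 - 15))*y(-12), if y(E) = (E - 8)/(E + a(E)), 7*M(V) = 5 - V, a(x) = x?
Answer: -835/7 ≈ -119.29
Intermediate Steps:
M(V) = 5/7 - V/7 (M(V) = (5 - V)/7 = 5/7 - V/7)
y(E) = (-8 + E)/(2*E) (y(E) = (E - 8)/(E + E) = (-8 + E)/((2*E)) = (-8 + E)*(1/(2*E)) = (-8 + E)/(2*E))
-115 + ((51 + (-32 + M(-6)))/(11 - 15))*y(-12) = -115 + ((51 + (-32 + (5/7 - ⅐*(-6))))/(11 - 15))*((½)*(-8 - 12)/(-12)) = -115 + ((51 + (-32 + (5/7 + 6/7)))/(-4))*((½)*(-1/12)*(-20)) = -115 + ((51 + (-32 + 11/7))*(-¼))*(⅚) = -115 + ((51 - 213/7)*(-¼))*(⅚) = -115 + ((144/7)*(-¼))*(⅚) = -115 - 36/7*⅚ = -115 - 30/7 = -835/7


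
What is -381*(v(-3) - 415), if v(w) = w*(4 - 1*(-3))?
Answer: 166116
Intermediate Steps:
v(w) = 7*w (v(w) = w*(4 + 3) = w*7 = 7*w)
-381*(v(-3) - 415) = -381*(7*(-3) - 415) = -381*(-21 - 415) = -381*(-436) = 166116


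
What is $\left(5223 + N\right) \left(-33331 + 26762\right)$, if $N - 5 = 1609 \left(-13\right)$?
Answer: $103061041$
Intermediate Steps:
$N = -20912$ ($N = 5 + 1609 \left(-13\right) = 5 - 20917 = -20912$)
$\left(5223 + N\right) \left(-33331 + 26762\right) = \left(5223 - 20912\right) \left(-33331 + 26762\right) = \left(-15689\right) \left(-6569\right) = 103061041$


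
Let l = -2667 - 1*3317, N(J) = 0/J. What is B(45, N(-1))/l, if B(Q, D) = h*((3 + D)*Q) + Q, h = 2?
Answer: -315/5984 ≈ -0.052640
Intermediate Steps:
N(J) = 0
l = -5984 (l = -2667 - 3317 = -5984)
B(Q, D) = Q + 2*Q*(3 + D) (B(Q, D) = 2*((3 + D)*Q) + Q = 2*(Q*(3 + D)) + Q = 2*Q*(3 + D) + Q = Q + 2*Q*(3 + D))
B(45, N(-1))/l = (45*(7 + 2*0))/(-5984) = (45*(7 + 0))*(-1/5984) = (45*7)*(-1/5984) = 315*(-1/5984) = -315/5984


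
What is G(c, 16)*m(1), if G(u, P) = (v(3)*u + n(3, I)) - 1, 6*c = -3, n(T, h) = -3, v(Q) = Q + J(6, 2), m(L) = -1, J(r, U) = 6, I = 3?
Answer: 17/2 ≈ 8.5000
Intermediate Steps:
v(Q) = 6 + Q (v(Q) = Q + 6 = 6 + Q)
c = -1/2 (c = (1/6)*(-3) = -1/2 ≈ -0.50000)
G(u, P) = -4 + 9*u (G(u, P) = ((6 + 3)*u - 3) - 1 = (9*u - 3) - 1 = (-3 + 9*u) - 1 = -4 + 9*u)
G(c, 16)*m(1) = (-4 + 9*(-1/2))*(-1) = (-4 - 9/2)*(-1) = -17/2*(-1) = 17/2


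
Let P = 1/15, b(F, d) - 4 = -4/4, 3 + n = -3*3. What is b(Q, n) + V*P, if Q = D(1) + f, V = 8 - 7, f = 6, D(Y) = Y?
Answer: 46/15 ≈ 3.0667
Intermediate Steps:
V = 1
n = -12 (n = -3 - 3*3 = -3 - 9 = -12)
Q = 7 (Q = 1 + 6 = 7)
b(F, d) = 3 (b(F, d) = 4 - 4/4 = 4 - 4*¼ = 4 - 1 = 3)
P = 1/15 ≈ 0.066667
b(Q, n) + V*P = 3 + 1*(1/15) = 3 + 1/15 = 46/15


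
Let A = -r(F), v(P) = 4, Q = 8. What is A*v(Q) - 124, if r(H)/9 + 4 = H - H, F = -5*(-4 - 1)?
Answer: 20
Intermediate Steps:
F = 25 (F = -5*(-5) = 25)
r(H) = -36 (r(H) = -36 + 9*(H - H) = -36 + 9*0 = -36 + 0 = -36)
A = 36 (A = -1*(-36) = 36)
A*v(Q) - 124 = 36*4 - 124 = 144 - 124 = 20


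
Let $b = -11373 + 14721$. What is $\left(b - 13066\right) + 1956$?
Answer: $-7762$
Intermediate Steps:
$b = 3348$
$\left(b - 13066\right) + 1956 = \left(3348 - 13066\right) + 1956 = -9718 + 1956 = -7762$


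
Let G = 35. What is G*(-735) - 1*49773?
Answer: -75498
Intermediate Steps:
G*(-735) - 1*49773 = 35*(-735) - 1*49773 = -25725 - 49773 = -75498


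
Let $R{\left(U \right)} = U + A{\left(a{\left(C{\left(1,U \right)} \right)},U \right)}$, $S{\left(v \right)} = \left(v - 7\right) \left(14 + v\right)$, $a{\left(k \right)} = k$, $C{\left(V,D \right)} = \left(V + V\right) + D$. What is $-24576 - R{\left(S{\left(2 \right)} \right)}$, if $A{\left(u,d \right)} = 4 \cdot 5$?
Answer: $-24516$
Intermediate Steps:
$C{\left(V,D \right)} = D + 2 V$ ($C{\left(V,D \right)} = 2 V + D = D + 2 V$)
$S{\left(v \right)} = \left(-7 + v\right) \left(14 + v\right)$
$A{\left(u,d \right)} = 20$
$R{\left(U \right)} = 20 + U$ ($R{\left(U \right)} = U + 20 = 20 + U$)
$-24576 - R{\left(S{\left(2 \right)} \right)} = -24576 - \left(20 + \left(-98 + 2^{2} + 7 \cdot 2\right)\right) = -24576 - \left(20 + \left(-98 + 4 + 14\right)\right) = -24576 - \left(20 - 80\right) = -24576 - -60 = -24576 + 60 = -24516$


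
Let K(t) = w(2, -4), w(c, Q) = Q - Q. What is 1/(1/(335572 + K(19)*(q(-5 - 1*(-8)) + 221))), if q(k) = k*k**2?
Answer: 335572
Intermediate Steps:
w(c, Q) = 0
K(t) = 0
q(k) = k**3
1/(1/(335572 + K(19)*(q(-5 - 1*(-8)) + 221))) = 1/(1/(335572 + 0*((-5 - 1*(-8))**3 + 221))) = 1/(1/(335572 + 0*((-5 + 8)**3 + 221))) = 1/(1/(335572 + 0*(3**3 + 221))) = 1/(1/(335572 + 0*(27 + 221))) = 1/(1/(335572 + 0*248)) = 1/(1/(335572 + 0)) = 1/(1/335572) = 335572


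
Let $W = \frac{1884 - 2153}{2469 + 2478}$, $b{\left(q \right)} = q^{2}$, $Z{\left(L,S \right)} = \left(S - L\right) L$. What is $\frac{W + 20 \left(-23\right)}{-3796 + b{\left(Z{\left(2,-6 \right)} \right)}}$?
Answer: $\frac{2275889}{17512380} \approx 0.12996$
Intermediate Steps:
$Z{\left(L,S \right)} = L \left(S - L\right)$
$W = - \frac{269}{4947} \approx -0.054376$
$\frac{W + 20 \left(-23\right)}{-3796 + b{\left(Z{\left(2,-6 \right)} \right)}} = \frac{- \frac{269}{4947} + 20 \left(-23\right)}{-3796 + \left(2 \left(-6 - 2\right)\right)^{2}} = \frac{- \frac{269}{4947} - 460}{-3796 + \left(2 \left(-6 - 2\right)\right)^{2}} = - \frac{2275889}{4947 \left(-3796 + \left(2 \left(-8\right)\right)^{2}\right)} = - \frac{2275889}{4947 \left(-3796 + \left(-16\right)^{2}\right)} = - \frac{2275889}{4947 \left(-3796 + 256\right)} = - \frac{2275889}{4947 \left(-3540\right)} = \left(- \frac{2275889}{4947}\right) \left(- \frac{1}{3540}\right) = \frac{2275889}{17512380}$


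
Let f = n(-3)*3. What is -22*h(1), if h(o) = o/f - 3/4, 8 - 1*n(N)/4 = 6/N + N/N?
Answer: 440/27 ≈ 16.296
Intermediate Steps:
n(N) = 28 - 24/N (n(N) = 32 - 4*(6/N + N/N) = 32 - 4*(6/N + 1) = 32 - 4*(1 + 6/N) = 32 + (-4 - 24/N) = 28 - 24/N)
f = 108 (f = (28 - 24/(-3))*3 = (28 - 24*(-⅓))*3 = (28 + 8)*3 = 36*3 = 108)
h(o) = -¾ + o/108 (h(o) = o/108 - 3/4 = o*(1/108) - 3*¼ = o/108 - ¾ = -¾ + o/108)
-22*h(1) = -22*(-¾ + (1/108)*1) = -22*(-¾ + 1/108) = -22*(-20/27) = 440/27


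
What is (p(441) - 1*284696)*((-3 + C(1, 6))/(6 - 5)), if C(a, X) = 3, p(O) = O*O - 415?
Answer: 0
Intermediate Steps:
p(O) = -415 + O² (p(O) = O² - 415 = -415 + O²)
(p(441) - 1*284696)*((-3 + C(1, 6))/(6 - 5)) = ((-415 + 441²) - 1*284696)*((-3 + 3)/(6 - 5)) = ((-415 + 194481) - 284696)*(0/1) = (194066 - 284696)*(0*1) = -90630*0 = 0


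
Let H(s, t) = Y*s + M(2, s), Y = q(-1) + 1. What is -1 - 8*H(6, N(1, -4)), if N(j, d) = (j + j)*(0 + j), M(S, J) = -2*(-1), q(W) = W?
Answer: -17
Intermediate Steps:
M(S, J) = 2
Y = 0 (Y = -1 + 1 = 0)
N(j, d) = 2*j**2 (N(j, d) = (2*j)*j = 2*j**2)
H(s, t) = 2 (H(s, t) = 0*s + 2 = 0 + 2 = 2)
-1 - 8*H(6, N(1, -4)) = -1 - 8*2 = -1 - 16 = -17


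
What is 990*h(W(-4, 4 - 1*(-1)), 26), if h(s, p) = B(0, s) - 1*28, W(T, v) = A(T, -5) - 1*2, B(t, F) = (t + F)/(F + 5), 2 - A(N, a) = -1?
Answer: -27555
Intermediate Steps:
A(N, a) = 3 (A(N, a) = 2 - 1*(-1) = 2 + 1 = 3)
B(t, F) = (F + t)/(5 + F)
W(T, v) = 1 (W(T, v) = 3 - 1*2 = 3 - 2 = 1)
h(s, p) = -28 + s/(5 + s) (h(s, p) = (s + 0)/(5 + s) - 1*28 = s/(5 + s) - 28 = -28 + s/(5 + s))
990*h(W(-4, 4 - 1*(-1)), 26) = 990*((-140 - 27*1)/(5 + 1)) = 990*((-140 - 27)/6) = 990*((⅙)*(-167)) = 990*(-167/6) = -27555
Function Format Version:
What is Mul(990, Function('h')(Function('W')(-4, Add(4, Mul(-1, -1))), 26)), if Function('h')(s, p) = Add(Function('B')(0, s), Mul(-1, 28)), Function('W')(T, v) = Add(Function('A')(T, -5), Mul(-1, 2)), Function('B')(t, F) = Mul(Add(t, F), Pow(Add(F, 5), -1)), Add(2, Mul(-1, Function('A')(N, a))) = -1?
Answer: -27555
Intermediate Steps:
Function('A')(N, a) = 3 (Function('A')(N, a) = Add(2, Mul(-1, -1)) = Add(2, 1) = 3)
Function('B')(t, F) = Mul(Pow(Add(5, F), -1), Add(F, t)) (Function('B')(t, F) = Mul(Add(F, t), Pow(Add(5, F), -1)) = Mul(Pow(Add(5, F), -1), Add(F, t)))
Function('W')(T, v) = 1 (Function('W')(T, v) = Add(3, Mul(-1, 2)) = Add(3, -2) = 1)
Function('h')(s, p) = Add(-28, Mul(s, Pow(Add(5, s), -1))) (Function('h')(s, p) = Add(Mul(Pow(Add(5, s), -1), Add(s, 0)), Mul(-1, 28)) = Add(Mul(Pow(Add(5, s), -1), s), -28) = Add(Mul(s, Pow(Add(5, s), -1)), -28) = Add(-28, Mul(s, Pow(Add(5, s), -1))))
Mul(990, Function('h')(Function('W')(-4, Add(4, Mul(-1, -1))), 26)) = Mul(990, Mul(Pow(Add(5, 1), -1), Add(-140, Mul(-27, 1)))) = Mul(990, Mul(Pow(6, -1), Add(-140, -27))) = Mul(990, Mul(Rational(1, 6), -167)) = Mul(990, Rational(-167, 6)) = -27555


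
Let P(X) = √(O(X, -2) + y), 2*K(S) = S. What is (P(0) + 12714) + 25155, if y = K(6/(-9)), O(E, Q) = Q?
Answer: 37869 + I*√21/3 ≈ 37869.0 + 1.5275*I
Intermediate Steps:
K(S) = S/2
y = -⅓ (y = (6/(-9))/2 = (6*(-⅑))/2 = (½)*(-⅔) = -⅓ ≈ -0.33333)
P(X) = I*√21/3 (P(X) = √(-2 - ⅓) = √(-7/3) = I*√21/3)
(P(0) + 12714) + 25155 = (I*√21/3 + 12714) + 25155 = (12714 + I*√21/3) + 25155 = 37869 + I*√21/3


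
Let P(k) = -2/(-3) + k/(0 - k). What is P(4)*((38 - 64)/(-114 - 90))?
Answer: -13/306 ≈ -0.042484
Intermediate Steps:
P(k) = -⅓ (P(k) = -2*(-⅓) + k/((-k)) = ⅔ + k*(-1/k) = ⅔ - 1 = -⅓)
P(4)*((38 - 64)/(-114 - 90)) = -(38 - 64)/(3*(-114 - 90)) = -(-26)/(3*(-204)) = -(-26)*(-1)/(3*204) = -⅓*13/102 = -13/306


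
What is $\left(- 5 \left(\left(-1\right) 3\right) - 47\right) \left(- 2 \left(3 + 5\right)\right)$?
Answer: $512$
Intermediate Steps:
$\left(- 5 \left(\left(-1\right) 3\right) - 47\right) \left(- 2 \left(3 + 5\right)\right) = \left(\left(-5\right) \left(-3\right) - 47\right) \left(\left(-2\right) 8\right) = \left(15 - 47\right) \left(-16\right) = \left(-32\right) \left(-16\right) = 512$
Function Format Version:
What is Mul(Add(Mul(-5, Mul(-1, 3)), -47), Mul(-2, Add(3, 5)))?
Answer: 512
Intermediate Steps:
Mul(Add(Mul(-5, Mul(-1, 3)), -47), Mul(-2, Add(3, 5))) = Mul(Add(Mul(-5, -3), -47), Mul(-2, 8)) = Mul(Add(15, -47), -16) = Mul(-32, -16) = 512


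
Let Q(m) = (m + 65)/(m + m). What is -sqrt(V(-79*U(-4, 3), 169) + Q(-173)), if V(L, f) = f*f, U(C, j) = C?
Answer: -sqrt(854811511)/173 ≈ -169.00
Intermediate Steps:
Q(m) = (65 + m)/(2*m) (Q(m) = (65 + m)/((2*m)) = (65 + m)*(1/(2*m)) = (65 + m)/(2*m))
V(L, f) = f**2
-sqrt(V(-79*U(-4, 3), 169) + Q(-173)) = -sqrt(169**2 + (1/2)*(65 - 173)/(-173)) = -sqrt(28561 + (1/2)*(-1/173)*(-108)) = -sqrt(28561 + 54/173) = -sqrt(4941107/173) = -sqrt(854811511)/173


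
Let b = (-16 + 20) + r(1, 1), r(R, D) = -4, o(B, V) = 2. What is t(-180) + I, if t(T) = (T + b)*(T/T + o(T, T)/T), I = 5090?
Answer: 4912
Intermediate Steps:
b = 0 (b = (-16 + 20) - 4 = 4 - 4 = 0)
t(T) = T*(1 + 2/T) (t(T) = (T + 0)*(T/T + 2/T) = T*(1 + 2/T))
t(-180) + I = (2 - 180) + 5090 = -178 + 5090 = 4912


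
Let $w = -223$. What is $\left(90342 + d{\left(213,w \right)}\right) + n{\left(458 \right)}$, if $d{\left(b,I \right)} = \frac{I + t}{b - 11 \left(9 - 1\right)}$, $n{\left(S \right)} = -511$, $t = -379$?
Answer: $\frac{11228273}{125} \approx 89826.0$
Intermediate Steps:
$d{\left(b,I \right)} = \frac{-379 + I}{-88 + b}$ ($d{\left(b,I \right)} = \frac{I - 379}{b - 11 \left(9 - 1\right)} = \frac{-379 + I}{b - 88} = \frac{-379 + I}{-88 + b}$)
$\left(90342 + d{\left(213,w \right)}\right) + n{\left(458 \right)} = \left(90342 + \frac{-379 - 223}{-88 + 213}\right) - 511 = \left(90342 + \frac{1}{125} \left(-602\right)\right) - 511 = \left(90342 - \frac{602}{125}\right) - 511 = \frac{11292148}{125} - 511 = \frac{11228273}{125}$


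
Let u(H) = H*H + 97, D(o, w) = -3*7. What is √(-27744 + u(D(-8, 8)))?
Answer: I*√27206 ≈ 164.94*I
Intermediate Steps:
D(o, w) = -21
u(H) = 97 + H² (u(H) = H² + 97 = 97 + H²)
√(-27744 + u(D(-8, 8))) = √(-27744 + (97 + (-21)²)) = √(-27744 + (97 + 441)) = √(-27744 + 538) = √(-27206) = I*√27206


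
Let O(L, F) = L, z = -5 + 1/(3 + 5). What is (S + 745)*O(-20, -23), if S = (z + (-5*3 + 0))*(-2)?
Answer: -15695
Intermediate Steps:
z = -39/8 (z = -5 + 1/8 = -39/8 ≈ -4.8750)
S = 159/4 (S = (-39/8 + (-5*3 + 0))*(-2) = (-39/8 + (-15 + 0))*(-2) = (-39/8 - 15)*(-2) = -159/8*(-2) = 159/4 ≈ 39.750)
(S + 745)*O(-20, -23) = (159/4 + 745)*(-20) = (3139/4)*(-20) = -15695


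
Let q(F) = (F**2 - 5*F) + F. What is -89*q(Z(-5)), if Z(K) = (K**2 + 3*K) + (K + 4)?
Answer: -4005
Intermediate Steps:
Z(K) = 4 + K**2 + 4*K (Z(K) = (K**2 + 3*K) + (4 + K) = 4 + K**2 + 4*K)
q(F) = F**2 - 4*F
-89*q(Z(-5)) = -89*(4 + (-5)**2 + 4*(-5))*(-4 + (4 + (-5)**2 + 4*(-5))) = -89*(4 + 25 - 20)*(-4 + (4 + 25 - 20)) = -801*(-4 + 9) = -801*5 = -89*45 = -4005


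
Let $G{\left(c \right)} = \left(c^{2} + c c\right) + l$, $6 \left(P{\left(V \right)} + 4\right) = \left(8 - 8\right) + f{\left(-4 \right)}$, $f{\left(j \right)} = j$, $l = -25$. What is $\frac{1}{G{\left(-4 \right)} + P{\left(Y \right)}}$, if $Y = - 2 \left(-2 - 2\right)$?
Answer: $\frac{3}{7} \approx 0.42857$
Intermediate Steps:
$Y = 8$ ($Y = \left(-2\right) \left(-4\right) = 8$)
$P{\left(V \right)} = - \frac{14}{3}$ ($P{\left(V \right)} = -4 + \frac{\left(8 - 8\right) - 4}{6} = -4 + \frac{0 - 4}{6} = -4 + \frac{1}{6} \left(-4\right) = -4 - \frac{2}{3} = - \frac{14}{3}$)
$G{\left(c \right)} = -25 + 2 c^{2}$ ($G{\left(c \right)} = \left(c^{2} + c c\right) - 25 = \left(c^{2} + c^{2}\right) - 25 = 2 c^{2} - 25 = -25 + 2 c^{2}$)
$\frac{1}{G{\left(-4 \right)} + P{\left(Y \right)}} = \frac{1}{\left(-25 + 2 \left(-4\right)^{2}\right) - \frac{14}{3}} = \frac{1}{\left(-25 + 2 \cdot 16\right) - \frac{14}{3}} = \frac{1}{\left(-25 + 32\right) - \frac{14}{3}} = \frac{1}{7 - \frac{14}{3}} = \frac{1}{\frac{7}{3}} = \frac{3}{7}$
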